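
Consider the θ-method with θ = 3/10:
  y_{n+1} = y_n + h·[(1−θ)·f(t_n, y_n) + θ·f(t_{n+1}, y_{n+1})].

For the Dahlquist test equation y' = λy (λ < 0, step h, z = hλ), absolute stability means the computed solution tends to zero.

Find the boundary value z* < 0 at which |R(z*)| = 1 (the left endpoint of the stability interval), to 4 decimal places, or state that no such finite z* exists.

On y'=λy, z=hλ:
  y_{n+1} = y_n + z·[7/10·y_n + 3/10·y_{n+1}] ⇒ (1 − 3/10z)y_{n+1} = (1 + 7/10z)y_n
  R(z) = (1 + 7/10z)/(1 − 3/10z).

Solve |R(x)|<1 on ℝ⁻.
x=-0.97: |R|=0.2486
R=−1: 1+7/10x = −1+3/10x ⇒ -2/5x=2 ⇒ x=2/(-2/5)=-5.0000
Confirm numerically:
  x=-4.313: |R|=0.88020 <1
  x=-3.804: |R|=0.77657 <1
  x=-3.518: |R|=0.71159 <1
  x=-5.332: |R|=1.05108 >1
  x=-5.117: |R|=1.01846 >1
  x=-5.090: |R|=1.01425 >1
Interval (-5.0000, 0).

z* = -5.0000.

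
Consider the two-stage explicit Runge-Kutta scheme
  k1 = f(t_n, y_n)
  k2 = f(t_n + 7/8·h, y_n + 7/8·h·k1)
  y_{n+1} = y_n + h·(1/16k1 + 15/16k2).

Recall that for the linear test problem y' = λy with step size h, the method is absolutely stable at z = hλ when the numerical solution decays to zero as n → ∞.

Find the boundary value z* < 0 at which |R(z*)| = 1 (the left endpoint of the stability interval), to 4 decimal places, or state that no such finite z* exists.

z* = -1.2190.

With y'=λy (z=hλ):
  k1=λy_n ⇒ h·k1=z·y_n;  k2=λ(1+7/8z)y_n ⇒ h·k2=z(1+7/8z)y_n
  y_{n+1}/y_n = 1 + 1/16z + 15/16z(1+7/8z) = 1 + z + 105/128z²
  Hence R(z) = 1 + z + 105/128z².

Solve |R(x)|<1 on ℝ⁻.
x=-1.58: |R|=1.4678
R=1: x+105/128x²=0 ⇒ x=−128/105=-1.2190; min R=1−1/(4·105/128)=0.6952>−1
Confirm numerically:
  x=-1.089: |R|=0.88383 <1
  x=-1.028: |R|=0.83889 <1
  x=-0.734: |R|=0.70795 <1
  x=-0.625: |R|=0.69543 <1
  x=-1.734: |R|=1.73248 >1
  x=-1.410: |R|=1.22086 >1
So |R|<1 on (-1.2190, 0).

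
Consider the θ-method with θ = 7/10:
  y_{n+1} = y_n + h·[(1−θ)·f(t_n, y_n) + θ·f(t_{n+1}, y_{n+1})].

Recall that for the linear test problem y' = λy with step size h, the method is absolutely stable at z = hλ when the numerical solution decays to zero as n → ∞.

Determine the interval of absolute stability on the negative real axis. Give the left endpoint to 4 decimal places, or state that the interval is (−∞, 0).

interval (−∞, 0).

Test eqn y'=λy, z=hλ:
  y_{n+1} = y_n + z·[3/10·y_n + 7/10·y_{n+1}] ⇒ (1 − 7/10z)y_{n+1} = (1 + 3/10z)y_n
  ⇒ R(z) = (1 + 3/10z)/(1 − 7/10z).

Solve |R(x)|<1 on ℝ⁻.
x=-1.6: |R|=0.2453
x=-2: |R|=0.1667
x=-10: |R|=0.2500
x=-100: |R|=0.4085
θ=7/10≥1/2 ⇒ |1+3/10x|<|1−7/10x| ∀x<0 ⇒ interval (−∞,0).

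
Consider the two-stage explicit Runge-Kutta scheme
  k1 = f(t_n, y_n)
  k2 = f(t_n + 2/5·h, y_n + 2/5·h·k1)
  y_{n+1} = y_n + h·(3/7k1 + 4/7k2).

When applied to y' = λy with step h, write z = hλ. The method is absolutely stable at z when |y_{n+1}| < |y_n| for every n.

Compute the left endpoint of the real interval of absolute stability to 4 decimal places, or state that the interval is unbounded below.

Set f=λy, z=hλ:
  k1=λy_n ⇒ h·k1=z·y_n;  k2=λ(1+2/5z)y_n ⇒ h·k2=z(1+2/5z)y_n
  y_{n+1}/y_n = 1 + 3/7z + 4/7z(1+2/5z) = 1 + z + 8/35z²
  R(z) = 1 + z + 8/35z².

Boundary: |R(x)|=1, x<0.
x=-1.09: |R|=0.1816
R=1: x+8/35x²=0 ⇒ x=−35/8=-4.3750; min R=1−1/(4·8/35)=-0.0938>−1
Confirm numerically:
  x=-4.281: |R|=0.90802 <1
  x=-3.225: |R|=0.15229 <1
  x=-2.601: |R|=0.05467 <1
  x=-4.694: |R|=1.34226 >1
  x=-4.633: |R|=1.27321 >1
  x=-4.595: |R|=1.23106 >1
So |R|<1 on (-4.3750, 0).

left endpoint -4.3750.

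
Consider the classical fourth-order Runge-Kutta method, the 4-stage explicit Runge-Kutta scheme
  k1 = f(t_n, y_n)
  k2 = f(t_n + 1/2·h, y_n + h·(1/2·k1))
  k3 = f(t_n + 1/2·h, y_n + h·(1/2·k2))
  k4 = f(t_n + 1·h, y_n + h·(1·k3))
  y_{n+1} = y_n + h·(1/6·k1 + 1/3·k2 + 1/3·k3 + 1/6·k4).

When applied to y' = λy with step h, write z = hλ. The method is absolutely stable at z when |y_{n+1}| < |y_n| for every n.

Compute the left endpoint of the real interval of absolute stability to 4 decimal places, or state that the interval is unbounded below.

z* = -2.7853.

Set f=λy, z=hλ:
  order 4, 4-stage ⇒ R(z)=1+z+z^2/2+z^3/6+z^4/24
  (e.g. R(-1.58)=0.27048, |R|=0.27048)

Need |R(x)|<1, x<0.
x=-1.58: |R|=0.2705
|R(-2.54)|=0.6889 |R(-1.02)|=0.3684 |R(-0.81)|=0.4474
Bisect:
  x_lo=-3.4625 |R|=2.6024  x_hi=-0.2720 |R|=0.7619
  mid=-1.86727 |R|=0.29752 →hi
  mid=-2.66490 |R|=0.83315 →hi
  mid=-3.06372 |R|=1.50760 →lo
  mid=-2.86431 |R|=1.12582 →lo
  mid=-2.76461 |R|=0.96926 →hi
  mid=-2.81446 |R|=1.04487 →lo
  mid=-2.78953 |R|=1.00641 →lo
  mid=-2.77707 |R|=0.98767 →hi
  ...
  [-2.78544,-2.78525] ⇒ x*=-2.7853
Stable set (-2.7853, 0).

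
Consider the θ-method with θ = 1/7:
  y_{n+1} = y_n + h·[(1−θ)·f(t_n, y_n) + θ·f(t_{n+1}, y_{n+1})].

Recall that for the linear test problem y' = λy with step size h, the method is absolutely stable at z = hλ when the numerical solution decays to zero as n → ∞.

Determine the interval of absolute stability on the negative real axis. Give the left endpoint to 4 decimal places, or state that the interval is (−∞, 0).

Set f=λy, z=hλ:
  y_{n+1} = y_n + z·[6/7·y_n + 1/7·y_{n+1}] ⇒ (1 − 1/7z)y_{n+1} = (1 + 6/7z)y_n
  so R(z) = (1 + 6/7z)/(1 − 1/7z).

Solve |R(x)|<1 on ℝ⁻.
x=-1.69: |R|=0.3613
R=−1: 1+6/7x = −1+1/7x ⇒ -5/7x=2 ⇒ x=2/(-5/7)=-2.8000
Confirm numerically:
  x=-2.689: |R|=0.94272 <1
  x=-2.427: |R|=0.80216 <1
  x=-1.187: |R|=0.01490 <1
  x=-3.235: |R|=1.21251 >1
  x=-2.939: |R|=1.06993 >1
  x=-2.889: |R|=1.04500 >1
Interval (-2.8000, 0).

(-2.8000, 0).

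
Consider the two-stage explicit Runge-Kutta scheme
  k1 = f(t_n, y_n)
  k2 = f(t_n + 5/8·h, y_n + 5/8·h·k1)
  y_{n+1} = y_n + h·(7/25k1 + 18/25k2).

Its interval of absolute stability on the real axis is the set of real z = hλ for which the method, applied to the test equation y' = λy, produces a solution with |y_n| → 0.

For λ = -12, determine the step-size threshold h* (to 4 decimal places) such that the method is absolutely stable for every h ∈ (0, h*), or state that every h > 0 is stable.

Set f=λy, z=hλ:
  k1=λy_n ⇒ h·k1=z·y_n;  k2=λ(1+5/8z)y_n ⇒ h·k2=z(1+5/8z)y_n
  y_{n+1}/y_n = 1 + 7/25z + 18/25z(1+5/8z) = 1 + z + 9/20z²
  Hence R(z) = 1 + z + 9/20z².

Boundary: |R(x)|=1, x<0.
x=-0.52: |R|=0.6017
R=1: x+9/20x²=0 ⇒ x=−20/9=-2.2222; min R=1−1/(4·9/20)=0.4444>−1
Confirm numerically:
  x=-1.992: |R|=0.79363 <1
  x=-1.697: |R|=0.59891 <1
  x=-1.326: |R|=0.46522 <1
  x=-1.028: |R|=0.44755 <1
  x=-2.420: |R|=1.21538 >1
  x=-2.297: |R|=1.07729 >1
So |R|<1 on (-2.2222, 0).

(-2.2222,0); λ=-12 ⇒ h* = (20/9)/12 = 0.1852.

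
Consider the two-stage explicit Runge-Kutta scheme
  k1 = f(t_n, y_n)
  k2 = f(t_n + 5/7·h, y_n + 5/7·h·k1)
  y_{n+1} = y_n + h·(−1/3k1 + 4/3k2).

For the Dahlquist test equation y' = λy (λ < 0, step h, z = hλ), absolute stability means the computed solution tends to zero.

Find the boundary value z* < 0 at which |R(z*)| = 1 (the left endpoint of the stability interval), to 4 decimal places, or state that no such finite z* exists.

Test eqn y'=λy, z=hλ:
  k1=λy_n ⇒ h·k1=z·y_n;  k2=λ(1+5/7z)y_n ⇒ h·k2=z(1+5/7z)y_n
  y_{n+1}/y_n = 1 − 1/3z + 4/3z(1+5/7z) = 1 + z + 20/21z²
  ⇒ R(z) = 1 + z + 20/21z².

Find x<0 with |R(x)|<1.
x=-1.35: |R|=1.3857
R=1: x+20/21x²=0 ⇒ x=−21/20=-1.0500; min R=1−1/(4·20/21)=0.7375>−1
Confirm numerically:
  x=-0.990: |R|=0.94343 <1
  x=-0.714: |R|=0.77152 <1
  x=-0.640: |R|=0.75010 <1
  x=-1.362: |R|=1.40471 >1
  x=-1.218: |R|=1.19488 >1
Interval (-1.0500, 0).

left endpoint -1.0500.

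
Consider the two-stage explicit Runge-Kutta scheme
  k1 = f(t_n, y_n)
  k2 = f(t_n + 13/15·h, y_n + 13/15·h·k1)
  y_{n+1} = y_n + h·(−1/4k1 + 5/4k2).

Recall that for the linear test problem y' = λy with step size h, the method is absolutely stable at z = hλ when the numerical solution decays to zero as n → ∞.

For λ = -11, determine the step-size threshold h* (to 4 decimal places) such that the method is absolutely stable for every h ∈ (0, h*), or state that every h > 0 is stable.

Test eqn y'=λy, z=hλ:
  k1=λy_n ⇒ h·k1=z·y_n;  k2=λ(1+13/15z)y_n ⇒ h·k2=z(1+13/15z)y_n
  y_{n+1}/y_n = 1 − 1/4z + 5/4z(1+13/15z) = 1 + z + 13/12z²
  ⇒ R(z) = 1 + z + 13/12z².

Need |R(x)|<1, x<0.
x=-1.03: |R|=1.1193
R=1: x+13/12x²=0 ⇒ x=−12/13=-0.9231; min R=1−1/(4·13/12)=0.7692>−1
Confirm numerically:
  x=-0.715: |R|=0.83883 <1
  x=-0.631: |R|=0.80034 <1
  x=-0.491: |R|=0.77017 <1
  x=-0.462: |R|=0.76923 <1
  x=-1.310: |R|=1.54911 >1
  x=-1.050: |R|=1.14437 >1
  x=-0.993: |R|=1.07522 >1
Interval (-0.9231, 0).

(-0.9231,0); λ=-11 ⇒ h* = (12/13)/11 = 0.0839.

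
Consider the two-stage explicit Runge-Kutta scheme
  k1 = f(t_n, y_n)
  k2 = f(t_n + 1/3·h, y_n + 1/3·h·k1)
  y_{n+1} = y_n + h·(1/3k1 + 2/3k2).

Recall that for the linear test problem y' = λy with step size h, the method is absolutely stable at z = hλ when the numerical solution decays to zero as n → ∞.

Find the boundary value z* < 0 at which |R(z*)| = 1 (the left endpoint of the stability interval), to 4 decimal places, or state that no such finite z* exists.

On y'=λy, z=hλ:
  k1=λy_n ⇒ h·k1=z·y_n;  k2=λ(1+1/3z)y_n ⇒ h·k2=z(1+1/3z)y_n
  y_{n+1}/y_n = 1 + 1/3z + 2/3z(1+1/3z) = 1 + z + 2/9z²
  so R(z) = 1 + z + 2/9z².

Solve |R(x)|<1 on ℝ⁻.
x=-1.22: |R|=0.1108
R=1: x+2/9x²=0 ⇒ x=−9/2=-4.5000; min R=1−1/(4·2/9)=-0.1250>−1
Confirm numerically:
  x=-4.290: |R|=0.79980 <1
  x=-3.754: |R|=0.37767 <1
  x=-2.613: |R|=0.09572 <1
  x=-5.038: |R|=1.60232 >1
  x=-5.003: |R|=1.55922 >1
  x=-4.900: |R|=1.43556 >1
Interval (-4.5000, 0).

z* = -4.5000.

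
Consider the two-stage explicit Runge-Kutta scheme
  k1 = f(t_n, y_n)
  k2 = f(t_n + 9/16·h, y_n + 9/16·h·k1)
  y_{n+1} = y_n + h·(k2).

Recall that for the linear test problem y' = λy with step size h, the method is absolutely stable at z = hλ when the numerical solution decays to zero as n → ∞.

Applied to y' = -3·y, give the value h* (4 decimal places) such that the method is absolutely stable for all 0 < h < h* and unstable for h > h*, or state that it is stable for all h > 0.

(-1.7778,0); λ=-3 ⇒ h* = (16/9)/3 = 0.5926.

Set f=λy, z=hλ:
  k1=λy_n ⇒ h·k1=z·y_n;  k2=λ(1+9/16z)y_n ⇒ h·k2=z(1+9/16z)y_n
  y_{n+1}/y_n = 1 + z(1+9/16z) = 1 + z + 9/16z²
  Hence R(z) = 1 + z + 9/16z².

Find x<0 with |R(x)|<1.
x=-0.52: |R|=0.6321
R=1: x+9/16x²=0 ⇒ x=−16/9=-1.7778; min R=1−1/(4·9/16)=0.5556>−1
Confirm numerically:
  x=-1.753: |R|=0.97557 <1
  x=-1.731: |R|=0.95445 <1
  x=-1.561: |R|=0.80966 <1
  x=-1.015: |R|=0.56450 <1
  x=-2.215: |R|=1.54475 >1
  x=-1.804: |R|=1.02661 >1
Interval (-1.7778, 0).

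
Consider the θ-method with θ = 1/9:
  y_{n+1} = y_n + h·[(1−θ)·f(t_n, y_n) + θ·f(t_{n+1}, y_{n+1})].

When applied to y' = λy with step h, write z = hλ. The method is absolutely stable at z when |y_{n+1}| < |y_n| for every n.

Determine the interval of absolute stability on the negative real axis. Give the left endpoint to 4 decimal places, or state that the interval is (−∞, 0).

(-2.5714, 0).

Test eqn y'=λy, z=hλ:
  y_{n+1} = y_n + z·[8/9·y_n + 1/9·y_{n+1}] ⇒ (1 − 1/9z)y_{n+1} = (1 + 8/9z)y_n
  ⇒ R(z) = (1 + 8/9z)/(1 − 1/9z).

Boundary: |R(x)|=1, x<0.
x=-0.93: |R|=0.1571
R=−1: 1+8/9x = −1+1/9x ⇒ -7/9x=2 ⇒ x=2/(-7/9)=-2.5714
Confirm numerically:
  x=-2.259: |R|=0.80576 <1
  x=-1.702: |R|=0.43132 <1
  x=-1.367: |R|=0.18675 <1
  x=-3.003: |R|=1.25169 >1
  x=-2.985: |R|=1.24155 >1
Stable set (-2.5714, 0).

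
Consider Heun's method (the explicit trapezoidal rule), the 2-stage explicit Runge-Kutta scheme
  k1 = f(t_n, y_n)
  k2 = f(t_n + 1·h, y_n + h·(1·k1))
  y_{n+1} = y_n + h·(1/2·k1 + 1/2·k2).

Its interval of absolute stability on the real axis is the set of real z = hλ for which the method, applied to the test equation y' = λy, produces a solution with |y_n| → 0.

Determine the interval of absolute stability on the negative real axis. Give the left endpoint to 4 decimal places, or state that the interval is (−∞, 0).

z∈(-2.0000,0).

Test eqn y'=λy, z=hλ:
  order 2, 2-stage ⇒ R(z)=1+z+z^2/2
  (e.g. R(-0.82)=0.51620, |R|=0.51620)

Solve |R(x)|<1 on ℝ⁻.
x=-0.82: |R|=0.5162
|R(-2.35)|=1.4113 |R(-1.64)|=0.7048 |R(-1.62)|=0.6922
Bisect:
  x_lo=-2.8910 |R|=2.2879  x_hi=-0.1011 |R|=0.9041
  mid=-1.49601 |R|=0.62301 →hi
  mid=-2.19349 |R|=1.21221 →lo
  mid=-1.84475 |R|=0.85680 →hi
  mid=-2.01912 |R|=1.01930 →lo
  mid=-1.93193 |R|=0.93425 →hi
  mid=-1.97552 |R|=0.97582 →hi
  mid=-1.99732 |R|=0.99732 →hi
  mid=-2.00822 |R|=1.00825 →lo
  mid=-2.00277 |R|=1.00277 →lo
  ...
  [-2.00005,-1.99988] ⇒ x*=-2.0000
So |R|<1 on (-2.0000, 0).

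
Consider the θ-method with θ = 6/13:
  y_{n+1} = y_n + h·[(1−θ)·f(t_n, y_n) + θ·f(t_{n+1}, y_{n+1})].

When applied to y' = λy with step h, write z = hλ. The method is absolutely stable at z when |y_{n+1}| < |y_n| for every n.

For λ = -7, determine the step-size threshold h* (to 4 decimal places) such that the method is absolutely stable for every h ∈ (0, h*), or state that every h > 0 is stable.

Test eqn y'=λy, z=hλ:
  y_{n+1} = y_n + z·[7/13·y_n + 6/13·y_{n+1}] ⇒ (1 − 6/13z)y_{n+1} = (1 + 7/13z)y_n
  ⇒ R(z) = (1 + 7/13z)/(1 − 6/13z).

Boundary: |R(x)|=1, x<0.
x=-1.71: |R|=0.0443
R=−1: 1+7/13x = −1+6/13x ⇒ -1/13x=2 ⇒ x=2/(-1/13)=-26.0000
Confirm numerically:
  x=-22.957: |R|=0.97981 <1
  x=-21.420: |R|=0.96764 <1
  x=-14.711: |R|=0.88852 <1
  x=-13.747: |R|=0.87167 <1
  x=-26.589: |R|=1.00341 >1
  x=-26.092: |R|=1.00054 >1
  x=-26.027: |R|=1.00016 >1
Interval (-26.0000, 0).

(-26.0000,0); λ=-7 ⇒ h* = (26)/7 = 3.7143.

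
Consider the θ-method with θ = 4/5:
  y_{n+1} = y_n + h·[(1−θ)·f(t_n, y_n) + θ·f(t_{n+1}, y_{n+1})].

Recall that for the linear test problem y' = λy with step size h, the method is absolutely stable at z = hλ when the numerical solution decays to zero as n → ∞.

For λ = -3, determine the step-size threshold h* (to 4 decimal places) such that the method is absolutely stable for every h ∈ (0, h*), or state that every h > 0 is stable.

interval (−∞, 0). Any h>0 works for λ=-3.

Test eqn y'=λy, z=hλ:
  y_{n+1} = y_n + z·[1/5·y_n + 4/5·y_{n+1}] ⇒ (1 − 4/5z)y_{n+1} = (1 + 1/5z)y_n
  R(z) = (1 + 1/5z)/(1 − 4/5z).

Boundary: |R(x)|=1, x<0.
x=-1.49: |R|=0.3203
x=-2: |R|=0.2308
x=-10: |R|=0.1111
x=-100: |R|=0.2346
θ=4/5≥1/2 ⇒ |1+1/5x|<|1−4/5x| ∀x<0 ⇒ unbounded interval.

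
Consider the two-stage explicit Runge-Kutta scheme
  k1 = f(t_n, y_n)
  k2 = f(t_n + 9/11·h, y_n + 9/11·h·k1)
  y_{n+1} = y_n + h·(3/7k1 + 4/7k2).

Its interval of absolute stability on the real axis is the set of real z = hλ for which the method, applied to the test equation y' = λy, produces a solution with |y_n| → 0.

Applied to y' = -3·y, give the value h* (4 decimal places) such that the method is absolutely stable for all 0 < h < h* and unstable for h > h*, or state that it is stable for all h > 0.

(-2.1389,0); λ=-3 ⇒ h* = (77/36)/3 = 0.7130.

Test eqn y'=λy, z=hλ:
  k1=λy_n ⇒ h·k1=z·y_n;  k2=λ(1+9/11z)y_n ⇒ h·k2=z(1+9/11z)y_n
  y_{n+1}/y_n = 1 + 3/7z + 4/7z(1+9/11z) = 1 + z + 36/77z²
  R(z) = 1 + z + 36/77z².

Need |R(x)|<1, x<0.
x=-1.52: |R|=0.5602
R=1: x+36/77x²=0 ⇒ x=−77/36=-2.1389; min R=1−1/(4·36/77)=0.4653>−1
Confirm numerically:
  x=-1.853: |R|=0.75232 <1
  x=-1.305: |R|=0.49122 <1
  x=-1.089: |R|=0.46546 <1
  x=-2.698: |R|=1.70526 >1
  x=-2.636: |R|=1.61265 >1
  x=-2.251: |R|=1.11799 >1
Stable set (-2.1389, 0).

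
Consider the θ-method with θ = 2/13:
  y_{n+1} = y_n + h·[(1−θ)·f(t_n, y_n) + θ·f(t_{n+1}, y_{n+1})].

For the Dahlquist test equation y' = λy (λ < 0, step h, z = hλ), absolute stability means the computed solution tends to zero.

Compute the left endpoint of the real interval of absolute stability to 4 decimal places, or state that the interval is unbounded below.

left endpoint -2.8889.

Test eqn y'=λy, z=hλ:
  y_{n+1} = y_n + z·[11/13·y_n + 2/13·y_{n+1}] ⇒ (1 − 2/13z)y_{n+1} = (1 + 11/13z)y_n
  Hence R(z) = (1 + 11/13z)/(1 − 2/13z).

Boundary: |R(x)|=1, x<0.
x=-1.75: |R|=0.3788
R=−1: 1+11/13x = −1+2/13x ⇒ -9/13x=2 ⇒ x=2/(-9/13)=-2.8889
Confirm numerically:
  x=-2.324: |R|=0.71192 <1
  x=-1.765: |R|=0.38808 <1
  x=-1.743: |R|=0.37444 <1
  x=-3.224: |R|=1.15508 >1
  x=-3.160: |R|=1.12629 >1
So |R|<1 on (-2.8889, 0).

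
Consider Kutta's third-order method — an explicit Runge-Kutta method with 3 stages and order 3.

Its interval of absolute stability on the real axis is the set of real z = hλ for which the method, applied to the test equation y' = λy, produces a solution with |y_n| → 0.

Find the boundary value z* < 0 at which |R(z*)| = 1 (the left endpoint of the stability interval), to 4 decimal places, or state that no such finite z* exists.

On y'=λy, z=hλ:
  order 3, 3-stage ⇒ R(z)=1+z+z^2/2+z^3/6
  (e.g. R(-1.44)=0.09914, |R|=0.09914)

Solve |R(x)|<1 on ℝ⁻.
x=-1.44: |R|=0.0991
|R(-2.72)|=1.3747 |R(-2.32)|=0.7100 |R(-1.68)|=0.0591
Bisect:
  x_lo=-3.3437 |R|=2.9842  x_hi=-0.0814 |R|=0.9218
  mid=-1.71255 |R|=0.08324 →hi
  mid=-2.52814 |R|=1.02549 →lo
  mid=-2.12035 |R|=0.46121 →hi
  mid=-2.32424 |R|=0.71583 →hi
  mid=-2.42619 |R|=0.86325 →hi
  mid=-2.47717 |R|=0.94245 →hi
  mid=-2.50265 |R|=0.98349 →hi
  mid=-2.51540 |R|=1.00437 →lo
  mid=-2.50903 |R|=0.99390 →hi
  ...
  [-2.51281,-2.51261] ⇒ x*=-2.5127
Stable set (-2.5127, 0).

z* = -2.5127.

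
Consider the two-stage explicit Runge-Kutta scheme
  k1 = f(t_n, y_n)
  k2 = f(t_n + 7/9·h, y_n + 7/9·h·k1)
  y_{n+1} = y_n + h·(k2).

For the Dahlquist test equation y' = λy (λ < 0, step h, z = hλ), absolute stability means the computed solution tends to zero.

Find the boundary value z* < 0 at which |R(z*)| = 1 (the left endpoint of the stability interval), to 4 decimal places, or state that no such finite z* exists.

On y'=λy, z=hλ:
  k1=λy_n ⇒ h·k1=z·y_n;  k2=λ(1+7/9z)y_n ⇒ h·k2=z(1+7/9z)y_n
  y_{n+1}/y_n = 1 + z(1+7/9z) = 1 + z + 7/9z²
  R(z) = 1 + z + 7/9z².

Find x<0 with |R(x)|<1.
x=-1.11: |R|=0.8483
R=1: x+7/9x²=0 ⇒ x=−9/7=-1.2857; min R=1−1/(4·7/9)=0.6786>−1
Confirm numerically:
  x=-1.077: |R|=0.82517 <1
  x=-0.808: |R|=0.69978 <1
  x=-0.718: |R|=0.68296 <1
  x=-0.550: |R|=0.68528 <1
  x=-1.633: |R|=1.44109 >1
  x=-1.534: |R|=1.29623 >1
Stable set (-1.2857, 0).

left endpoint -1.2857.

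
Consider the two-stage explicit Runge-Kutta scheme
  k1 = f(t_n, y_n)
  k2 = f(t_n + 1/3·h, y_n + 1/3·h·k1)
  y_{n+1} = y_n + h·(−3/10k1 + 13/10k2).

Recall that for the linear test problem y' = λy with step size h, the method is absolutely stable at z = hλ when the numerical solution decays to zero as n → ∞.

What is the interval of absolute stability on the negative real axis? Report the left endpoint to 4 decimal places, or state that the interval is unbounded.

z∈(-2.3077,0).

Set f=λy, z=hλ:
  k1=λy_n ⇒ h·k1=z·y_n;  k2=λ(1+1/3z)y_n ⇒ h·k2=z(1+1/3z)y_n
  y_{n+1}/y_n = 1 − 3/10z + 13/10z(1+1/3z) = 1 + z + 13/30z²
  so R(z) = 1 + z + 13/30z².

Solve |R(x)|<1 on ℝ⁻.
x=-1.18: |R|=0.4234
R=1: x+13/30x²=0 ⇒ x=−30/13=-2.3077; min R=1−1/(4·13/30)=0.4231>−1
Confirm numerically:
  x=-2.113: |R|=0.82173 <1
  x=-1.678: |R|=0.54213 <1
  x=-0.993: |R|=0.43429 <1
  x=-2.904: |R|=1.75039 >1
  x=-2.686: |R|=1.44032 >1
  x=-2.340: |R|=1.03276 >1
So |R|<1 on (-2.3077, 0).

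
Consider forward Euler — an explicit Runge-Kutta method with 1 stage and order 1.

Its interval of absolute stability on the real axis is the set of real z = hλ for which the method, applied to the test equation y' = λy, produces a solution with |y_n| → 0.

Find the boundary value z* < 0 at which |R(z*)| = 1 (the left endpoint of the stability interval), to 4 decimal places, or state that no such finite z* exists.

Test eqn y'=λy, z=hλ:
  order 1, 1-stage ⇒ R(z)=1+z
  (e.g. R(-1.16)=-0.16000, |R|=0.16000)

Need |R(x)|<1, x<0.
x=-1.16: |R|=0.1600
|R(-1.66)|=0.6600 |R(-1.51)|=0.5100 |R(-1.05)|=0.0500
Bisect:
  x_lo=-2.3267 |R|=1.3267  x_hi=-0.2113 |R|=0.7887
  mid=-1.26898 |R|=0.26898 →hi
  mid=-1.79784 |R|=0.79784 →hi
  mid=-2.06227 |R|=1.06227 →lo
  mid=-1.93005 |R|=0.93005 →hi
  mid=-1.99616 |R|=0.99616 →hi
  mid=-2.02922 |R|=1.02922 →lo
  mid=-2.01269 |R|=1.01269 →lo
  mid=-2.00442 |R|=1.00442 →lo
  ...
  [-2.00003,-1.99991] ⇒ x*=-2.0000
Stable set (-2.0000, 0).

z* = -2.0000.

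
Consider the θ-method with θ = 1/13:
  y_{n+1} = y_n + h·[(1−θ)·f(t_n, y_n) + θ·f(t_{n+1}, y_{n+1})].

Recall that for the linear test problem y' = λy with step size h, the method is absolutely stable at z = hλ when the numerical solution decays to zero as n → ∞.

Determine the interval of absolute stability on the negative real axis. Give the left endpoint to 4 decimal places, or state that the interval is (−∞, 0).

On y'=λy, z=hλ:
  y_{n+1} = y_n + z·[12/13·y_n + 1/13·y_{n+1}] ⇒ (1 − 1/13z)y_{n+1} = (1 + 12/13z)y_n
  so R(z) = (1 + 12/13z)/(1 − 1/13z).

Find x<0 with |R(x)|<1.
x=-1.34: |R|=0.2148
R=−1: 1+12/13x = −1+1/13x ⇒ -11/13x=2 ⇒ x=2/(-11/13)=-2.3636
Confirm numerically:
  x=-2.124: |R|=0.82571 <1
  x=-2.091: |R|=0.80127 <1
  x=-1.901: |R|=0.65848 <1
  x=-1.153: |R|=0.05907 <1
  x=-2.822: |R|=1.31867 >1
  x=-2.716: |R|=1.24663 >1
So |R|<1 on (-2.3636, 0).

z∈(-2.3636,0).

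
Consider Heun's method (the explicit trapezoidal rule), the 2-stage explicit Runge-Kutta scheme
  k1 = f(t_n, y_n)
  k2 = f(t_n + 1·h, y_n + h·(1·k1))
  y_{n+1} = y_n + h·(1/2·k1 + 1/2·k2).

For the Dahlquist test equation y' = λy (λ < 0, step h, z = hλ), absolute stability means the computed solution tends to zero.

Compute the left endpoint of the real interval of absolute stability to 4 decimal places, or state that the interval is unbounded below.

Set f=λy, z=hλ:
  order 2, 2-stage ⇒ R(z)=1+z+z^2/2
  (e.g. R(-1.31)=0.54805, |R|=0.54805)

Need |R(x)|<1, x<0.
x=-1.31: |R|=0.5481
|R(-1.95)|=0.9512 |R(-1.92)|=0.9232 |R(-0.82)|=0.5162
Bisect:
  x_lo=-2.3386 |R|=1.3959  x_hi=-0.3293 |R|=0.7249
  mid=-1.33392 |R|=0.55575 →hi
  mid=-1.83625 |R|=0.84966 →hi
  mid=-2.08742 |R|=1.09124 →lo
  mid=-1.96183 |R|=0.96256 →hi
  mid=-2.02463 |R|=1.02493 →lo
  mid=-1.99323 |R|=0.99325 →hi
  mid=-2.00893 |R|=1.00897 →lo
  mid=-2.00108 |R|=1.00108 →lo
  mid=-1.99715 |R|=0.99716 →hi
  mid=-1.99912 |R|=0.99912 →hi
  ...
  [-2.00010,-1.99998] ⇒ x*=-2.0000
Interval (-2.0000, 0).

z* = -2.0000.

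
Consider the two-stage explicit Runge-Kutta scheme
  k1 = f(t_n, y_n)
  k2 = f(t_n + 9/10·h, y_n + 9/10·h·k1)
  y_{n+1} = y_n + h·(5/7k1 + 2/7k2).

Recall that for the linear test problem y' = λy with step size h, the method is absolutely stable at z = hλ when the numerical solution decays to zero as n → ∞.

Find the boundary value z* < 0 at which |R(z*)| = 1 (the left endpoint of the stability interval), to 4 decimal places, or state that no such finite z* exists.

left endpoint -3.8889.

With y'=λy (z=hλ):
  k1=λy_n ⇒ h·k1=z·y_n;  k2=λ(1+9/10z)y_n ⇒ h·k2=z(1+9/10z)y_n
  y_{n+1}/y_n = 1 + 5/7z + 2/7z(1+9/10z) = 1 + z + 9/35z²
  ⇒ R(z) = 1 + z + 9/35z².

Boundary: |R(x)|=1, x<0.
x=-1.46: |R|=0.0881
R=1: x+9/35x²=0 ⇒ x=−35/9=-3.8889; min R=1−1/(4·9/35)=0.0278>−1
Confirm numerically:
  x=-3.452: |R|=0.61219 <1
  x=-3.258: |R|=0.47146 <1
  x=-2.398: |R|=0.08068 <1
  x=-1.952: |R|=0.02779 <1
  x=-4.311: |R|=1.46793 >1
  x=-3.970: |R|=1.08280 >1
Interval (-3.8889, 0).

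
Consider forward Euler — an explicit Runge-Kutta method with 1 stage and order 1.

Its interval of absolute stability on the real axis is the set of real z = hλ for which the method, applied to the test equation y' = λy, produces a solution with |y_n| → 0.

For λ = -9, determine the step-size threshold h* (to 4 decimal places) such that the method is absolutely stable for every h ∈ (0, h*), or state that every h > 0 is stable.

With y'=λy (z=hλ):
  order 1, 1-stage ⇒ R(z)=1+z
  (e.g. R(-0.59)=0.41000, |R|=0.41000)

Find x<0 with |R(x)|<1.
x=-0.59: |R|=0.4100
|R(-1.98)|=0.9800 |R(-1.65)|=0.6500 |R(-0.89)|=0.1100
Bisect:
  x_lo=-2.7484 |R|=1.7484  x_hi=-0.2360 |R|=0.7640
  mid=-1.49216 |R|=0.49216 →hi
  mid=-2.12026 |R|=1.12026 →lo
  mid=-1.80621 |R|=0.80621 →hi
  mid=-1.96324 |R|=0.96324 →hi
  mid=-2.04175 |R|=1.04175 →lo
  mid=-2.00249 |R|=1.00249 →lo
  mid=-1.98286 |R|=0.98286 →hi
  mid=-1.99268 |R|=0.99268 →hi
  mid=-1.99759 |R|=0.99759 →hi
  ...
  [-2.00004,-1.99989] ⇒ x*=-2.0000
So |R|<1 on (-2.0000, 0).

(-2.0000,0); λ=-9 ⇒ h* = 0.2222.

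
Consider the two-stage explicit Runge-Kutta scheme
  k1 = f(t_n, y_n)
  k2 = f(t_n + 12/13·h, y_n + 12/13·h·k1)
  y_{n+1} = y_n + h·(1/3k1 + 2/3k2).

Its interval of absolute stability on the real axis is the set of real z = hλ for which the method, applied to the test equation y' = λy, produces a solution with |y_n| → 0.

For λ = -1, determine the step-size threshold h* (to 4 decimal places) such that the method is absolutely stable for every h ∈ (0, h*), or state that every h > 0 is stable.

With y'=λy (z=hλ):
  k1=λy_n ⇒ h·k1=z·y_n;  k2=λ(1+12/13z)y_n ⇒ h·k2=z(1+12/13z)y_n
  y_{n+1}/y_n = 1 + 1/3z + 2/3z(1+12/13z) = 1 + z + 8/13z²
  ⇒ R(z) = 1 + z + 8/13z².

Solve |R(x)|<1 on ℝ⁻.
x=-1.2: |R|=0.6862
R=1: x+8/13x²=0 ⇒ x=−13/8=-1.6250; min R=1−1/(4·8/13)=0.5938>−1
Confirm numerically:
  x=-1.391: |R|=0.79970 <1
  x=-0.892: |R|=0.59764 <1
  x=-0.744: |R|=0.59664 <1
  x=-1.971: |R|=1.41967 >1
  x=-1.881: |R|=1.29633 >1
So |R|<1 on (-1.6250, 0).

(-1.6250,0); λ=-1 ⇒ h* = (13/8)/1 = 1.6250.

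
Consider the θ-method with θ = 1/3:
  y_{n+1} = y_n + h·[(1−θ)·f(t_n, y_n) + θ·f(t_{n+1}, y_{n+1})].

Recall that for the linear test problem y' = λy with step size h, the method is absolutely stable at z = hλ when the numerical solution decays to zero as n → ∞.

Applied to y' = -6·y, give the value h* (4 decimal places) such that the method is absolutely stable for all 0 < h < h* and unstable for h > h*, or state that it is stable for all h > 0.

On y'=λy, z=hλ:
  y_{n+1} = y_n + z·[2/3·y_n + 1/3·y_{n+1}] ⇒ (1 − 1/3z)y_{n+1} = (1 + 2/3z)y_n
  ⇒ R(z) = (1 + 2/3z)/(1 − 1/3z).

Find x<0 with |R(x)|<1.
x=-1.42: |R|=0.0362
R=−1: 1+2/3x = −1+1/3x ⇒ -1/3x=2 ⇒ x=2/(-1/3)=-6.0000
Confirm numerically:
  x=-4.726: |R|=0.83510 <1
  x=-3.759: |R|=0.66844 <1
  x=-2.512: |R|=0.36720 <1
  x=-6.459: |R|=1.04853 >1
  x=-6.206: |R|=1.02238 >1
  x=-6.111: |R|=1.01218 >1
Stable set (-6.0000, 0).

(-6.0000,0); λ=-6 ⇒ h* = (6)/6 = 1.0000.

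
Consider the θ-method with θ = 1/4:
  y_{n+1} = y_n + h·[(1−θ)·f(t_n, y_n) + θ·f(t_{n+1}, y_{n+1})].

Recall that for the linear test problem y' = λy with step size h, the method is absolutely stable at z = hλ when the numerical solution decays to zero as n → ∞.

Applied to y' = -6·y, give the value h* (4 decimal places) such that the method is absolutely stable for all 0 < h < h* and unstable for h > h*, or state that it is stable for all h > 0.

On y'=λy, z=hλ:
  y_{n+1} = y_n + z·[3/4·y_n + 1/4·y_{n+1}] ⇒ (1 − 1/4z)y_{n+1} = (1 + 3/4z)y_n
  so R(z) = (1 + 3/4z)/(1 − 1/4z).

Find x<0 with |R(x)|<1.
x=-1.45: |R|=0.0642
R=−1: 1+3/4x = −1+1/4x ⇒ -1/2x=2 ⇒ x=2/(-1/2)=-4.0000
Confirm numerically:
  x=-2.896: |R|=0.67981 <1
  x=-2.843: |R|=0.66184 <1
  x=-2.701: |R|=0.61230 <1
  x=-2.077: |R|=0.36712 <1
  x=-4.535: |R|=1.12537 >1
  x=-4.387: |R|=1.09229 >1
Stable set (-4.0000, 0).

(-4.0000,0); λ=-6 ⇒ h* = (4)/6 = 0.6667.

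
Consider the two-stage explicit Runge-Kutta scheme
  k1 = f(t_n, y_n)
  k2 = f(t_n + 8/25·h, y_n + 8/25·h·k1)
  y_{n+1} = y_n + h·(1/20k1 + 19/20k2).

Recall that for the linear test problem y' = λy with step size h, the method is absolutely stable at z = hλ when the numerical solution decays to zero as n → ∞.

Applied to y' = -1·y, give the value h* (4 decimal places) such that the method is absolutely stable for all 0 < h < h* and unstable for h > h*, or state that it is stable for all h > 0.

Test eqn y'=λy, z=hλ:
  k1=λy_n ⇒ h·k1=z·y_n;  k2=λ(1+8/25z)y_n ⇒ h·k2=z(1+8/25z)y_n
  y_{n+1}/y_n = 1 + 1/20z + 19/20z(1+8/25z) = 1 + z + 38/125z²
  Hence R(z) = 1 + z + 38/125z².

Need |R(x)|<1, x<0.
x=-0.57: |R|=0.5288
R=1: x+38/125x²=0 ⇒ x=−125/38=-3.2895; min R=1−1/(4·38/125)=0.1776>−1
Confirm numerically:
  x=-2.343: |R|=0.32585 <1
  x=-2.296: |R|=0.30657 <1
  x=-2.196: |R|=0.27001 <1
  x=-1.508: |R|=0.18332 <1
  x=-3.427: |R|=1.14328 >1
  x=-3.327: |R|=1.03795 >1
  x=-3.326: |R|=1.03693 >1
Stable set (-3.2895, 0).

(-3.2895,0); λ=-1 ⇒ h* = (125/38)/1 = 3.2895.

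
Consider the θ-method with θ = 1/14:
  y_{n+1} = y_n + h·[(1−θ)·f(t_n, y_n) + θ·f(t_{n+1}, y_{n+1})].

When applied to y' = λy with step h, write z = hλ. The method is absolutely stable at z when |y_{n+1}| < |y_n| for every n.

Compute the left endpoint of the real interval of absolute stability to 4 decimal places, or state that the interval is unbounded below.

left endpoint -2.3333.

On y'=λy, z=hλ:
  y_{n+1} = y_n + z·[13/14·y_n + 1/14·y_{n+1}] ⇒ (1 − 1/14z)y_{n+1} = (1 + 13/14z)y_n
  so R(z) = (1 + 13/14z)/(1 − 1/14z).

Boundary: |R(x)|=1, x<0.
x=-0.52: |R|=0.4986
R=−1: 1+13/14x = −1+1/14x ⇒ -6/7x=2 ⇒ x=2/(-6/7)=-2.3333
Confirm numerically:
  x=-2.110: |R|=0.83364 <1
  x=-2.026: |R|=0.76987 <1
  x=-1.436: |R|=0.30241 <1
  x=-0.949: |R|=0.11124 <1
  x=-2.930: |R|=1.42292 >1
  x=-2.376: |R|=1.03127 >1
Stable set (-2.3333, 0).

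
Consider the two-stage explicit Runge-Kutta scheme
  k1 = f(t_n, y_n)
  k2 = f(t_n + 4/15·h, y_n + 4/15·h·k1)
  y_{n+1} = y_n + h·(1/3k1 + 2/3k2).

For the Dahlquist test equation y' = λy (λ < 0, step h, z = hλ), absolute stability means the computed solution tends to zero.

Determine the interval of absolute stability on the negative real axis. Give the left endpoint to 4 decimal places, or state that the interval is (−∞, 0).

Test eqn y'=λy, z=hλ:
  k1=λy_n ⇒ h·k1=z·y_n;  k2=λ(1+4/15z)y_n ⇒ h·k2=z(1+4/15z)y_n
  y_{n+1}/y_n = 1 + 1/3z + 2/3z(1+4/15z) = 1 + z + 8/45z²
  ⇒ R(z) = 1 + z + 8/45z².

Find x<0 with |R(x)|<1.
x=-0.67: |R|=0.4098
R=1: x+8/45x²=0 ⇒ x=−45/8=-5.6250; min R=1−1/(4·8/45)=-0.4062>−1
Confirm numerically:
  x=-4.638: |R|=0.18619 <1
  x=-4.637: |R|=0.18554 <1
  x=-4.317: |R|=0.00385 <1
  x=-3.488: |R|=0.32513 <1
  x=-6.136: |R|=1.55742 >1
  x=-5.844: |R|=1.22753 >1
Stable set (-5.6250, 0).

(-5.6250, 0).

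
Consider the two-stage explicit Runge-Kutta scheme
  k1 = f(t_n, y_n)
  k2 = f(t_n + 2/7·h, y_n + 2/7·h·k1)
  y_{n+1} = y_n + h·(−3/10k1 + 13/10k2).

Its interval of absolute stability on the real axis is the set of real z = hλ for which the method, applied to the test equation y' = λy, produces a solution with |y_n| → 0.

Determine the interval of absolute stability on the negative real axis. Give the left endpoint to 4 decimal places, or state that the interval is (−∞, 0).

(-2.6923, 0).

With y'=λy (z=hλ):
  k1=λy_n ⇒ h·k1=z·y_n;  k2=λ(1+2/7z)y_n ⇒ h·k2=z(1+2/7z)y_n
  y_{n+1}/y_n = 1 − 3/10z + 13/10z(1+2/7z) = 1 + z + 13/35z²
  ⇒ R(z) = 1 + z + 13/35z².

Find x<0 with |R(x)|<1.
x=-1.32: |R|=0.3272
R=1: x+13/35x²=0 ⇒ x=−35/13=-2.6923; min R=1−1/(4·13/35)=0.3269>−1
Confirm numerically:
  x=-2.663: |R|=0.97101 <1
  x=-1.361: |R|=0.32700 <1
  x=-1.223: |R|=0.33256 <1
  x=-1.151: |R|=0.34107 <1
  x=-3.267: |R|=1.69736 >1
  x=-3.120: |R|=1.49563 >1
  x=-2.895: |R|=1.21795 >1
Interval (-2.6923, 0).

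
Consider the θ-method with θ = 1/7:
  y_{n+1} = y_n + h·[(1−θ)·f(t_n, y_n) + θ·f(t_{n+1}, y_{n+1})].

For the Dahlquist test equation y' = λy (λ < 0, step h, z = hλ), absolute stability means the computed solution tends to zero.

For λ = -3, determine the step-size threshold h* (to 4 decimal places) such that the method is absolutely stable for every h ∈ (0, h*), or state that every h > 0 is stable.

(-2.8000,0); λ=-3 ⇒ h* = (14/5)/3 = 0.9333.

On y'=λy, z=hλ:
  y_{n+1} = y_n + z·[6/7·y_n + 1/7·y_{n+1}] ⇒ (1 − 1/7z)y_{n+1} = (1 + 6/7z)y_n
  R(z) = (1 + 6/7z)/(1 − 1/7z).

Boundary: |R(x)|=1, x<0.
x=-0.36: |R|=0.6576
R=−1: 1+6/7x = −1+1/7x ⇒ -5/7x=2 ⇒ x=2/(-5/7)=-2.8000
Confirm numerically:
  x=-2.304: |R|=0.73345 <1
  x=-1.958: |R|=0.53003 <1
  x=-1.714: |R|=0.37686 <1
  x=-1.209: |R|=0.03094 <1
  x=-3.109: |R|=1.15283 >1
  x=-2.914: |R|=1.05749 >1
Stable set (-2.8000, 0).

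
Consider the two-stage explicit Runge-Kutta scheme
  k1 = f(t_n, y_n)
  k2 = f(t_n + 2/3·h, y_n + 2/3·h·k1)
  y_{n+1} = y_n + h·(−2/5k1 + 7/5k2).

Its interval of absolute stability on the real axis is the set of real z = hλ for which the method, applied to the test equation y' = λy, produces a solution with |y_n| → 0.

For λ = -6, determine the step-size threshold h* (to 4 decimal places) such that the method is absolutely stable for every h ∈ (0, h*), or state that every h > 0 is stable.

(-1.0714,0); λ=-6 ⇒ h* = (15/14)/6 = 0.1786.

With y'=λy (z=hλ):
  k1=λy_n ⇒ h·k1=z·y_n;  k2=λ(1+2/3z)y_n ⇒ h·k2=z(1+2/3z)y_n
  y_{n+1}/y_n = 1 − 2/5z + 7/5z(1+2/3z) = 1 + z + 14/15z²
  R(z) = 1 + z + 14/15z².

Solve |R(x)|<1 on ℝ⁻.
x=-1.19: |R|=1.1317
R=1: x+14/15x²=0 ⇒ x=−15/14=-1.0714; min R=1−1/(4·14/15)=0.7321>−1
Confirm numerically:
  x=-1.017: |R|=0.94834 <1
  x=-0.791: |R|=0.79297 <1
  x=-0.565: |R|=0.73294 <1
  x=-0.440: |R|=0.74069 <1
  x=-1.644: |R|=1.87855 >1
  x=-1.389: |R|=1.41170 >1
So |R|<1 on (-1.0714, 0).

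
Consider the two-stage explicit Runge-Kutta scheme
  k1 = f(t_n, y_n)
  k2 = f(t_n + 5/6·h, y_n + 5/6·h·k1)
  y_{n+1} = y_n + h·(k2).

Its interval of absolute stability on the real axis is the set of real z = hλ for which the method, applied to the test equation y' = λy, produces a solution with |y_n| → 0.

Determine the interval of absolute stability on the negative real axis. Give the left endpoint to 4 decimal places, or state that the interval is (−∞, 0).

(-1.2000, 0).

With y'=λy (z=hλ):
  k1=λy_n ⇒ h·k1=z·y_n;  k2=λ(1+5/6z)y_n ⇒ h·k2=z(1+5/6z)y_n
  y_{n+1}/y_n = 1 + z(1+5/6z) = 1 + z + 5/6z²
  so R(z) = 1 + z + 5/6z².

Boundary: |R(x)|=1, x<0.
x=-1.77: |R|=1.8408
R=1: x+5/6x²=0 ⇒ x=−6/5=-1.2000; min R=1−1/(4·5/6)=0.7000>−1
Confirm numerically:
  x=-1.103: |R|=0.91084 <1
  x=-0.748: |R|=0.71825 <1
  x=-0.631: |R|=0.70080 <1
  x=-1.715: |R|=1.73602 >1
  x=-1.343: |R|=1.16004 >1
So |R|<1 on (-1.2000, 0).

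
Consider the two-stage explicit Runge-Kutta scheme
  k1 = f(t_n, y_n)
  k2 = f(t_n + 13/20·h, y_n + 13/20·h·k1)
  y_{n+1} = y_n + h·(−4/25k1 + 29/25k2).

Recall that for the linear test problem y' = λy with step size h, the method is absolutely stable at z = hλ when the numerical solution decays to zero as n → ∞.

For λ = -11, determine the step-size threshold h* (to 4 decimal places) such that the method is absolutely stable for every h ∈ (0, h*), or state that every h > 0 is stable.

(-1.3263,0); λ=-11 ⇒ h* = (500/377)/11 = 0.1206.

On y'=λy, z=hλ:
  k1=λy_n ⇒ h·k1=z·y_n;  k2=λ(1+13/20z)y_n ⇒ h·k2=z(1+13/20z)y_n
  y_{n+1}/y_n = 1 − 4/25z + 29/25z(1+13/20z) = 1 + z + 377/500z²
  so R(z) = 1 + z + 377/500z².

Boundary: |R(x)|=1, x<0.
x=-0.63: |R|=0.6693
R=1: x+377/500x²=0 ⇒ x=−500/377=-1.3263; min R=1−1/(4·377/500)=0.6684>−1
Confirm numerically:
  x=-1.190: |R|=0.87774 <1
  x=-0.972: |R|=0.74037 <1
  x=-0.789: |R|=0.68038 <1
  x=-0.755: |R|=0.67480 <1
  x=-1.668: |R|=1.42980 >1
  x=-1.476: |R|=1.16665 >1
Stable set (-1.3263, 0).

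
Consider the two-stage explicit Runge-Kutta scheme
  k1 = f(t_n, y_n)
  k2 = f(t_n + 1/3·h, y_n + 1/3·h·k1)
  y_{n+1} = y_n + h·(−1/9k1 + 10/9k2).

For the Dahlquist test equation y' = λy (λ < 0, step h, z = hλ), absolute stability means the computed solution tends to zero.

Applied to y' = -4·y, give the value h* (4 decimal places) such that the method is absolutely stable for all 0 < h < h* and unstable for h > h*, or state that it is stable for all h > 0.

Set f=λy, z=hλ:
  k1=λy_n ⇒ h·k1=z·y_n;  k2=λ(1+1/3z)y_n ⇒ h·k2=z(1+1/3z)y_n
  y_{n+1}/y_n = 1 − 1/9z + 10/9z(1+1/3z) = 1 + z + 10/27z²
  R(z) = 1 + z + 10/27z².

Need |R(x)|<1, x<0.
x=-0.8: |R|=0.4370
R=1: x+10/27x²=0 ⇒ x=−27/10=-2.7000; min R=1−1/(4·10/27)=0.3250>−1
Confirm numerically:
  x=-2.302: |R|=0.66067 <1
  x=-1.882: |R|=0.42982 <1
  x=-1.686: |R|=0.36681 <1
  x=-1.607: |R|=0.34946 <1
  x=-3.199: |R|=1.59122 >1
  x=-3.087: |R|=1.44247 >1
  x=-2.951: |R|=1.27433 >1
Interval (-2.7000, 0).

(-2.7000,0); λ=-4 ⇒ h* = (27/10)/4 = 0.6750.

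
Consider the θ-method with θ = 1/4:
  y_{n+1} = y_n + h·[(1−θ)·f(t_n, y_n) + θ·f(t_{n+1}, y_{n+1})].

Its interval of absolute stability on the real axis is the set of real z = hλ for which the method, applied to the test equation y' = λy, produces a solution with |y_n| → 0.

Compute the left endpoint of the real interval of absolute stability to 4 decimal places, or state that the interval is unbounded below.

Set f=λy, z=hλ:
  y_{n+1} = y_n + z·[3/4·y_n + 1/4·y_{n+1}] ⇒ (1 − 1/4z)y_{n+1} = (1 + 3/4z)y_n
  Hence R(z) = (1 + 3/4z)/(1 − 1/4z).

Find x<0 with |R(x)|<1.
x=-0.93: |R|=0.2454
R=−1: 1+3/4x = −1+1/4x ⇒ -1/2x=2 ⇒ x=2/(-1/2)=-4.0000
Confirm numerically:
  x=-3.440: |R|=0.84946 <1
  x=-2.528: |R|=0.54902 <1
  x=-2.195: |R|=0.41727 <1
  x=-4.157: |R|=1.03849 >1
  x=-4.043: |R|=1.01069 >1
  x=-4.032: |R|=1.00797 >1
Interval (-4.0000, 0).

z* = -4.0000.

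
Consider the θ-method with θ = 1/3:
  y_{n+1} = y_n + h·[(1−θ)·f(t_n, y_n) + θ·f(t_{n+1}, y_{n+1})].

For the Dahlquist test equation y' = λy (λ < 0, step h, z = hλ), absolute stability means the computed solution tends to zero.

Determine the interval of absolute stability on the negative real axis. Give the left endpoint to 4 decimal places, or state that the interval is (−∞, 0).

(-6.0000, 0).

With y'=λy (z=hλ):
  y_{n+1} = y_n + z·[2/3·y_n + 1/3·y_{n+1}] ⇒ (1 − 1/3z)y_{n+1} = (1 + 2/3z)y_n
  R(z) = (1 + 2/3z)/(1 − 1/3z).

Find x<0 with |R(x)|<1.
x=-1.56: |R|=0.0263
R=−1: 1+2/3x = −1+1/3x ⇒ -1/3x=2 ⇒ x=2/(-1/3)=-6.0000
Confirm numerically:
  x=-5.540: |R|=0.94614 <1
  x=-4.757: |R|=0.83976 <1
  x=-4.129: |R|=0.73755 <1
  x=-2.494: |R|=0.36185 <1
  x=-6.592: |R|=1.06172 >1
  x=-6.362: |R|=1.03867 >1
Interval (-6.0000, 0).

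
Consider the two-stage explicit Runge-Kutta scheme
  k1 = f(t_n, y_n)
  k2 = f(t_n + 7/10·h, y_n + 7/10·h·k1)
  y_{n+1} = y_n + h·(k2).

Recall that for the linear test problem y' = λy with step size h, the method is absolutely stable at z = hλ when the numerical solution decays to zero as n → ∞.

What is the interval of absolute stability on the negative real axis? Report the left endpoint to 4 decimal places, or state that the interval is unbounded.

z∈(-1.4286,0).

Test eqn y'=λy, z=hλ:
  k1=λy_n ⇒ h·k1=z·y_n;  k2=λ(1+7/10z)y_n ⇒ h·k2=z(1+7/10z)y_n
  y_{n+1}/y_n = 1 + z(1+7/10z) = 1 + z + 7/10z²
  ⇒ R(z) = 1 + z + 7/10z².

Need |R(x)|<1, x<0.
x=-1.58: |R|=1.1675
R=1: x+7/10x²=0 ⇒ x=−10/7=-1.4286; min R=1−1/(4·7/10)=0.6429>−1
Confirm numerically:
  x=-0.984: |R|=0.69378 <1
  x=-0.885: |R|=0.66326 <1
  x=-0.571: |R|=0.65723 <1
  x=-1.684: |R|=1.30110 >1
  x=-1.517: |R|=1.09390 >1
So |R|<1 on (-1.4286, 0).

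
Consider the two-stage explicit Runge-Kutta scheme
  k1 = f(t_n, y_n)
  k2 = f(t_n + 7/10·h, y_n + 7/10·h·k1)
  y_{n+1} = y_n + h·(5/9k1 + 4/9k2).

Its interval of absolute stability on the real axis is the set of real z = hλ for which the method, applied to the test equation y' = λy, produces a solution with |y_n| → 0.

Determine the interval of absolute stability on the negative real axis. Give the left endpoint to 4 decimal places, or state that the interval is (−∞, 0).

z∈(-3.2143,0).

Test eqn y'=λy, z=hλ:
  k1=λy_n ⇒ h·k1=z·y_n;  k2=λ(1+7/10z)y_n ⇒ h·k2=z(1+7/10z)y_n
  y_{n+1}/y_n = 1 + 5/9z + 4/9z(1+7/10z) = 1 + z + 14/45z²
  Hence R(z) = 1 + z + 14/45z².

Find x<0 with |R(x)|<1.
x=-1.58: |R|=0.1967
R=1: x+14/45x²=0 ⇒ x=−45/14=-3.2143; min R=1−1/(4·14/45)=0.1964>−1
Confirm numerically:
  x=-2.885: |R|=0.70445 <1
  x=-1.883: |R|=0.22010 <1
  x=-1.477: |R|=0.20170 <1
  x=-3.729: |R|=1.59714 >1
  x=-3.449: |R|=1.25185 >1
  x=-3.325: |R|=1.11453 >1
Stable set (-3.2143, 0).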